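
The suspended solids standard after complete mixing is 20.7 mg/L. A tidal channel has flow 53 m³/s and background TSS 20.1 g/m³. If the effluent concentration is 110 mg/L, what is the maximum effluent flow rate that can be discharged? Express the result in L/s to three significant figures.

Mass balance at complete mixing: C_std·(Q_w + Q_r) = Q_w·C_e + Q_r·C_b.
Rearranging, Q_w = Q_r·(C_std − C_b)/(C_e − C_std) = 53·(20.7 − 20.1) / (110 − 20.7) = 0.3561 m³/s.
= 356.1 L/s.

356 L/s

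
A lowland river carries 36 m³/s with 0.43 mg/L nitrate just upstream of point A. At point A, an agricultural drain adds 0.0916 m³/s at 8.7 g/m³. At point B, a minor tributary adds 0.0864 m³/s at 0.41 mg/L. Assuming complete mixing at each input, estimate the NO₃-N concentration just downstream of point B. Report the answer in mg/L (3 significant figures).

0.451 mg/L

After input A: C = (36·0.43 + 0.0916·8.7) / 36.09 = 0.451 mg/L.
After input B: C = (36.09·0.451 + 0.0864·0.41) / 36.18 = 0.4509 mg/L.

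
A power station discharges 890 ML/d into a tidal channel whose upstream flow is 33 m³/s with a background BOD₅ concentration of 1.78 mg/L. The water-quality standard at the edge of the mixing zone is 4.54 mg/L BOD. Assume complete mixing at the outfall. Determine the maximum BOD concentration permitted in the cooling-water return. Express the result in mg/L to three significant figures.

13.4 mg/L

890 ML/d = 10.3 m³/s.
Mass balance: 4.54·43.3 = 10.3·Cₑ + 33·1.78.
Cₑ = (196.6 − 58.74) / 10.3 = 13.38 mg/L.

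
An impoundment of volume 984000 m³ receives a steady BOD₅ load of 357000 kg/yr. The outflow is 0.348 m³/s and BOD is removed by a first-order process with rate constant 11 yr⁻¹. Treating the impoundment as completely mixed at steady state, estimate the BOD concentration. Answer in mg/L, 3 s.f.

16.4 mg/L

Outflow Q = 0.348 m³/s × 3.156e+07 s/yr = 1.098e+07 m³/yr.
Steady-state CSTR mass balance: W = Q·C + k·V·C, so C = W/(Q + kV).
Q + kV = 1.098e+07 + 11·984000 = 2.181e+07 m³/yr.
C = 357000/2.181e+07 = 0.01637 kg/m³ = 16.37 mg/L.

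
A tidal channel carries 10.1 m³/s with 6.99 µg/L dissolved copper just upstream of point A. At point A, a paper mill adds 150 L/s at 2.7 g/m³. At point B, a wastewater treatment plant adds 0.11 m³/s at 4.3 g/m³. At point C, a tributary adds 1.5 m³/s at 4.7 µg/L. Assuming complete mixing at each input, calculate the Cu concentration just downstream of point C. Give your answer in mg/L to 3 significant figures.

6.99 µg/L = 0.00699 mg/L.
150 L/s = 0.15 m³/s.
After input A: C = (10.1·0.00699 + 0.15·2.7) / 10.25 = 0.0464 mg/L.
After input B: C = (10.25·0.0464 + 0.11·4.3) / 10.36 = 0.09156 mg/L.
4.7 µg/L = 0.0047 mg/L.
After input C: C = (10.36·0.09156 + 1.5·0.0047) / 11.86 = 0.08058 mg/L.

0.0806 mg/L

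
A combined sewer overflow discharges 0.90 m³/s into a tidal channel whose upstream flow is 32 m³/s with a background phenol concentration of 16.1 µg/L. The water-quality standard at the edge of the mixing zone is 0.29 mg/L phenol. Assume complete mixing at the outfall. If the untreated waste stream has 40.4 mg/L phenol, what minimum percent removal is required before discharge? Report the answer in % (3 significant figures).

16.1 µg/L = 0.0161 mg/L.
Mass balance: 0.29·32.9 = 0.9·Cₑ + 32·0.0161.
Cₑ = (9.541 − 0.5152) / 0.9 = 10.03 mg/L.
Required removal = 1 − 10.03/40.4 = 75.18 %.

75.2 %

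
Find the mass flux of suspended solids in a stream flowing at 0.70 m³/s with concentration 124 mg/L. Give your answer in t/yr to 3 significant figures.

Mass flux = Q·C = 0.7 m³/s × 124 g/m³ = 86.8 g/s.
= 86.8 g/s × 31.56 = 2739 t/yr.

2740 t/yr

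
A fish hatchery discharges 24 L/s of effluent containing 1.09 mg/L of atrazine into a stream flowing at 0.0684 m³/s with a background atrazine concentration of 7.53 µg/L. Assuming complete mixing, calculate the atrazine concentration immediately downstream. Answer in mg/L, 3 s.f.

24 L/s = 0.024 m³/s.
7.53 µg/L = 0.00753 mg/L.
Flow-weighted mixing gives C = (0.024·1.09 + 0.0684·0.00753) / (0.024 + 0.0684) = 0.02668/0.0924 = 0.2887 mg/L.

0.289 mg/L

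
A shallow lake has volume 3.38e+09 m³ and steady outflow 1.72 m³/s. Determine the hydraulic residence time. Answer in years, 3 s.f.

62.3 yr

Q = 1.72 m³/s × 3.156e+07 s/yr = 5.428e+07 m³/yr.
Hydraulic residence time τ = V/Q = 3.38e+09/5.428e+07 = 62.27 yr.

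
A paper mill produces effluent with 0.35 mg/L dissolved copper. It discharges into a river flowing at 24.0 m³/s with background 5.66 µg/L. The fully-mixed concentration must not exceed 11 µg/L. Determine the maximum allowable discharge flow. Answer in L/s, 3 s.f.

5.66 µg/L = 0.00566 mg/L.
11 µg/L = 0.011 mg/L.
Mass balance at complete mixing: C_std·(Q_w + Q_r) = Q_w·C_e + Q_r·C_b.
Rearranging, Q_w = Q_r·(C_std − C_b)/(C_e − C_std) = 24.0·(0.011 − 0.00566) / (0.35 − 0.011) = 0.3781 m³/s.
= 378.1 L/s.

378 L/s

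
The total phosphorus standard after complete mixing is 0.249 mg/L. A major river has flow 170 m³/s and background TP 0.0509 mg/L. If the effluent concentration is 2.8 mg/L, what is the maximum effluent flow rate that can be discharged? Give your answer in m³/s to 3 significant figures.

13.2 m³/s

Mass balance at complete mixing: C_std·(Q_w + Q_r) = Q_w·C_e + Q_r·C_b.
Rearranging, Q_w = Q_r·(C_std − C_b)/(C_e − C_std) = 170·(0.249 − 0.0509) / (2.8 − 0.249) = 13.2 m³/s.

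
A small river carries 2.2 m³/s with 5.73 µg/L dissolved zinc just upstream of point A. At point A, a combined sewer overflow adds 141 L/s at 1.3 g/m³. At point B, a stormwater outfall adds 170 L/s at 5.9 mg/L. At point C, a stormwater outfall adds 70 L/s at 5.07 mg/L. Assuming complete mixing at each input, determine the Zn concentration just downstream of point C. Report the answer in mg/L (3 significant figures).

5.73 µg/L = 0.00573 mg/L.
141 L/s = 0.141 m³/s.
After input A: C = (2.2·0.00573 + 0.141·1.3) / 2.341 = 0.08368 mg/L.
170 L/s = 0.17 m³/s.
After input B: C = (2.341·0.08368 + 0.17·5.9) / 2.511 = 0.4775 mg/L.
70 L/s = 0.07 m³/s.
After input C: C = (2.511·0.4775 + 0.07·5.07) / 2.581 = 0.602 mg/L.

0.602 mg/L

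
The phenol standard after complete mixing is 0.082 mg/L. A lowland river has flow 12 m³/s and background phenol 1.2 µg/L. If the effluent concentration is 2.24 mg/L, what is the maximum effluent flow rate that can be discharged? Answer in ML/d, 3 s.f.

38.8 ML/d

1.2 µg/L = 0.0012 mg/L.
Mass balance at complete mixing: C_std·(Q_w + Q_r) = Q_w·C_e + Q_r·C_b.
Rearranging, Q_w = Q_r·(C_std − C_b)/(C_e − C_std) = 12·(0.082 − 0.0012) / (2.24 − 0.082) = 0.4493 m³/s.
= 38.82 ML/d.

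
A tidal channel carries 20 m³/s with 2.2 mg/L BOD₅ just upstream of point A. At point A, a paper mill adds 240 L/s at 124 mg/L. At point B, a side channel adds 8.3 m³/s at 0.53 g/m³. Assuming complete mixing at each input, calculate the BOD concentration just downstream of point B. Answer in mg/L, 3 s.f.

240 L/s = 0.24 m³/s.
After input A: C = (20·2.2 + 0.24·124) / 20.24 = 3.644 mg/L.
After input B: C = (20.24·3.644 + 8.3·0.53) / 28.54 = 2.739 mg/L.

2.74 mg/L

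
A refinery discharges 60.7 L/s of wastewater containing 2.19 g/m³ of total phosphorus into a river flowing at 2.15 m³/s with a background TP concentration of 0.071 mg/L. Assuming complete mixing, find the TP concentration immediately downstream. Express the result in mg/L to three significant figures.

60.7 L/s = 0.0607 m³/s.
Flow-weighted mixing gives C = (0.0607·2.19 + 2.15·0.071) / (0.0607 + 2.15) = 0.2856/2.211 = 0.1292 mg/L.

0.129 mg/L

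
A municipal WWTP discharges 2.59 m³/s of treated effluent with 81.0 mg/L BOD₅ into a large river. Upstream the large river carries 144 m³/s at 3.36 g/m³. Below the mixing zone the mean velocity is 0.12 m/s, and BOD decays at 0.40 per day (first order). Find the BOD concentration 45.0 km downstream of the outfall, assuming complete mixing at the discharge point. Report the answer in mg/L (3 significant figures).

After complete mixing, C₀ = (2.59·81 + 144·3.36) / 146.6 = 4.732 mg/L.
Travel time t = 4.5e+04 m / 0.12 m/s = 3.75e+05 s = 4.34 d.
C = 4.732·exp(−0.40·4.34) = 4.732·0.1762 = 0.8338 mg/L.

0.834 mg/L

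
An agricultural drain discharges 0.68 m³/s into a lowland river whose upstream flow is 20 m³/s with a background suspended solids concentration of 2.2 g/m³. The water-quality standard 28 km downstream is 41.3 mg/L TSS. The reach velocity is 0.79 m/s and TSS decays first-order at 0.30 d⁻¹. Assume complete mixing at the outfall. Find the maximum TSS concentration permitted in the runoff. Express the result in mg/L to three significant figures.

1360 mg/L

Travel time to the compliance point: t = 2.8e+04/0.79 = 3.544e+04 s = 0.4102 d; decay factor exp(−0.30·0.4102) = 0.8842.
So the concentration just after mixing may be at most 41.3/0.8842 = 46.71 mg/L.
Mass balance: 46.71·20.68 = 0.68·Cₑ + 20·2.2.
Cₑ = (965.9 − 44) / 0.68 = 1356 mg/L.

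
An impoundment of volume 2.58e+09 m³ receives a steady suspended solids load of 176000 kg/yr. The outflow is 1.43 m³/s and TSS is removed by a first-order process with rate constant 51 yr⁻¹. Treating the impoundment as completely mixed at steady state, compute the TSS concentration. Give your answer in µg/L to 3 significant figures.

Outflow Q = 1.43 m³/s × 3.156e+07 s/yr = 4.513e+07 m³/yr.
Steady-state CSTR mass balance: W = Q·C + k·V·C, so C = W/(Q + kV).
Q + kV = 4.513e+07 + 51·2.58e+09 = 1.316e+11 m³/yr.
C = 176000/1.316e+11 = 1.337e-06 kg/m³ = 0.001337 mg/L = 1.337 µg/L.

1.34 µg/L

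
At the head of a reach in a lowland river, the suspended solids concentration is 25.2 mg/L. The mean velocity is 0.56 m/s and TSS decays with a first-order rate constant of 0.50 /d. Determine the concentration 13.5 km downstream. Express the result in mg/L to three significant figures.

Travel time t = 13.5 km / 0.56 m/s = 1.35e+04/0.56 = 2.411e+04 s = 0.279 d.
First-order decay: C = 25.2·exp(−0.50·0.279) = 25.2·0.8698 = 21.92 mg/L.

21.9 mg/L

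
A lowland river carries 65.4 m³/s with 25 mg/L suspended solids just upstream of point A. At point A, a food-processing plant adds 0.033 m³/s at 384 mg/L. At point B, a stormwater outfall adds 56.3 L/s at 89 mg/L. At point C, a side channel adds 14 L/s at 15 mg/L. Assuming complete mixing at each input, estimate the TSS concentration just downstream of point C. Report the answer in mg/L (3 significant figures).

After input A: C = (65.4·25 + 0.033·384) / 65.43 = 25.18 mg/L.
56.3 L/s = 0.0563 m³/s.
After input B: C = (65.43·25.18 + 0.0563·89) / 65.49 = 25.24 mg/L.
14 L/s = 0.014 m³/s.
After input C: C = (65.49·25.24 + 0.014·15) / 65.5 = 25.23 mg/L.

25.2 mg/L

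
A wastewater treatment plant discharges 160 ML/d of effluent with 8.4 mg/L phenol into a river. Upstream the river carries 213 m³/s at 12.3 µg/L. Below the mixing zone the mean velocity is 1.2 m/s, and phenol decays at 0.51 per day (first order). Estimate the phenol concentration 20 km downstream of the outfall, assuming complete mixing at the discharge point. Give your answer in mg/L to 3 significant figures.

0.0767 mg/L

160 ML/d = 1.852 m³/s.
12.3 µg/L = 0.0123 mg/L.
After complete mixing, C₀ = (1.852·8.4 + 213·0.0123) / 214.9 = 0.0846 mg/L.
Travel time t = 2e+04 m / 1.2 m/s = 1.667e+04 s = 0.1929 d.
C = 0.0846·exp(−0.51·0.1929) = 0.0846·0.9063 = 0.07667 mg/L.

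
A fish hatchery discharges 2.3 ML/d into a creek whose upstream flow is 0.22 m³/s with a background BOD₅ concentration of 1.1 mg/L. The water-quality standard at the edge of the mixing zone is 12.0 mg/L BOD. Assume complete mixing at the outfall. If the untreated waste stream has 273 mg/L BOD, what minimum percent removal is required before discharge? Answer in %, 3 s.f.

62.6 %

2.3 ML/d = 0.02662 m³/s.
Mass balance: 12·0.2466 = 0.02662·Cₑ + 0.22·1.1.
Cₑ = (2.959 − 0.242) / 0.02662 = 102.1 mg/L.
Required removal = 1 − 102.1/273 = 62.61 %.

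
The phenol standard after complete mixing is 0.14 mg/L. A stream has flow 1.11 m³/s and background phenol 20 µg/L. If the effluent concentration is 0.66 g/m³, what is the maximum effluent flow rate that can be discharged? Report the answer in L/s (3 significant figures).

256 L/s

20 µg/L = 0.02 mg/L.
Mass balance at complete mixing: C_std·(Q_w + Q_r) = Q_w·C_e + Q_r·C_b.
Rearranging, Q_w = Q_r·(C_std − C_b)/(C_e − C_std) = 1.11·(0.14 − 0.02) / (0.66 − 0.14) = 0.2562 m³/s.
= 256.2 L/s.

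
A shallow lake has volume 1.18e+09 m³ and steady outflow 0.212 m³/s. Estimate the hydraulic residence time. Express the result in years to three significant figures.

Q = 0.212 m³/s × 3.156e+07 s/yr = 6.69e+06 m³/yr.
Hydraulic residence time τ = V/Q = 1.18e+09/6.69e+06 = 176.4 yr.

176 yr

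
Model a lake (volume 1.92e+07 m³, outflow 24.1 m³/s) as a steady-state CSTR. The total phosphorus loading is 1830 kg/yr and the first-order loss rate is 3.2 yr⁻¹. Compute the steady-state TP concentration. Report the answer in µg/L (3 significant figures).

Outflow Q = 24.1 m³/s × 3.156e+07 s/yr = 7.605e+08 m³/yr.
Steady-state CSTR mass balance: W = Q·C + k·V·C, so C = W/(Q + kV).
Q + kV = 7.605e+08 + 3.2·1.92e+07 = 8.22e+08 m³/yr.
C = 1830/8.22e+08 = 2.226e-06 kg/m³ = 0.002226 mg/L = 2.226 µg/L.

2.23 µg/L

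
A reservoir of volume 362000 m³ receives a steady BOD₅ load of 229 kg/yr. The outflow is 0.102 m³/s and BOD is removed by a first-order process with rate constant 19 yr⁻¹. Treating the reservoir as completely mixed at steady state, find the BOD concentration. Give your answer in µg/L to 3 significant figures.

22.7 µg/L

Outflow Q = 0.102 m³/s × 3.156e+07 s/yr = 3.219e+06 m³/yr.
Steady-state CSTR mass balance: W = Q·C + k·V·C, so C = W/(Q + kV).
Q + kV = 3.219e+06 + 19·362000 = 1.01e+07 m³/yr.
C = 229/1.01e+07 = 2.268e-05 kg/m³ = 0.02268 mg/L = 22.68 µg/L.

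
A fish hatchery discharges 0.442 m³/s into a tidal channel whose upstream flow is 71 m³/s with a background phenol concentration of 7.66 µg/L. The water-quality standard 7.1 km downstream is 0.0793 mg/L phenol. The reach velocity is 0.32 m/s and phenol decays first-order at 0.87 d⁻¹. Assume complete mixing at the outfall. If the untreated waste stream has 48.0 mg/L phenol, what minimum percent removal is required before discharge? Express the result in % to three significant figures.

7.66 µg/L = 0.00766 mg/L.
Travel time to the compliance point: t = 7100/0.32 = 2.219e+04 s = 0.2568 d; decay factor exp(−0.87·0.2568) = 0.7998.
So the concentration just after mixing may be at most 0.0793/0.7998 = 0.09915 mg/L.
Mass balance: 0.09915·71.44 = 0.442·Cₑ + 71·0.00766.
Cₑ = (7.084 − 0.5439) / 0.442 = 14.8 mg/L.
Required removal = 1 − 14.8/48.0 = 69.18 %.

69.2 %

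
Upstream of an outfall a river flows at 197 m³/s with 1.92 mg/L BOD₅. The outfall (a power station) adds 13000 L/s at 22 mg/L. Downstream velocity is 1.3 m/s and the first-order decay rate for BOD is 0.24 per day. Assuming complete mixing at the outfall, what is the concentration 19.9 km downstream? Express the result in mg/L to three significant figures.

3.03 mg/L

13000 L/s = 13 m³/s.
After complete mixing, C₀ = (13·22 + 197·1.92) / 210 = 3.163 mg/L.
Travel time t = 1.99e+04 m / 1.3 m/s = 1.531e+04 s = 0.1772 d.
C = 3.163·exp(−0.24·0.1772) = 3.163·0.9584 = 3.031 mg/L.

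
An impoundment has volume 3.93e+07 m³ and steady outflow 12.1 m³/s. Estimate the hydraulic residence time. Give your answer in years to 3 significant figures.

0.103 yr

Q = 12.1 m³/s × 3.156e+07 s/yr = 3.818e+08 m³/yr.
Hydraulic residence time τ = V/Q = 3.93e+07/3.818e+08 = 0.1029 yr.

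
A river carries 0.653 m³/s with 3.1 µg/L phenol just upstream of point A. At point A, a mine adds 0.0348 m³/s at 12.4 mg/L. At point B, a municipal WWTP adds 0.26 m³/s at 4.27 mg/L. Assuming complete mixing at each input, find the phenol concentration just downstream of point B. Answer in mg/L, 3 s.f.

1.63 mg/L

3.1 µg/L = 0.0031 mg/L.
After input A: C = (0.653·0.0031 + 0.0348·12.4) / 0.6878 = 0.6303 mg/L.
After input B: C = (0.6878·0.6303 + 0.26·4.27) / 0.9478 = 1.629 mg/L.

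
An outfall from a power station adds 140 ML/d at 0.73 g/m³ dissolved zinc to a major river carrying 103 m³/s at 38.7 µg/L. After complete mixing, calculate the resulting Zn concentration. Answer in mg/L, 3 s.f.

140 ML/d = 1.62 m³/s.
38.7 µg/L = 0.0387 mg/L.
Flow-weighted mixing gives C = (1.62·0.73 + 103·0.0387) / (1.62 + 103) = 5.169/104.6 = 0.04941 mg/L.

0.0494 mg/L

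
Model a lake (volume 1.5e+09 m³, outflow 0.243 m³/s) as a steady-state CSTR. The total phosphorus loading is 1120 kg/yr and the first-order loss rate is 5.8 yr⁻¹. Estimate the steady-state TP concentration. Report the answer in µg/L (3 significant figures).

Outflow Q = 0.243 m³/s × 3.156e+07 s/yr = 7.668e+06 m³/yr.
Steady-state CSTR mass balance: W = Q·C + k·V·C, so C = W/(Q + kV).
Q + kV = 7.668e+06 + 5.8·1.5e+09 = 8.708e+09 m³/yr.
C = 1120/8.708e+09 = 1.286e-07 kg/m³ = 0.0001286 mg/L = 0.1286 µg/L.

0.129 µg/L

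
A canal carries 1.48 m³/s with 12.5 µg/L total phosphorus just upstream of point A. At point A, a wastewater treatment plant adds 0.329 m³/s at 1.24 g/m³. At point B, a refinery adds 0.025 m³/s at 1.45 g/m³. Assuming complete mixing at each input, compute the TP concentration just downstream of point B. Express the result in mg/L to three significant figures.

0.252 mg/L

12.5 µg/L = 0.0125 mg/L.
After input A: C = (1.48·0.0125 + 0.329·1.24) / 1.809 = 0.2357 mg/L.
After input B: C = (1.809·0.2357 + 0.025·1.45) / 1.834 = 0.2523 mg/L.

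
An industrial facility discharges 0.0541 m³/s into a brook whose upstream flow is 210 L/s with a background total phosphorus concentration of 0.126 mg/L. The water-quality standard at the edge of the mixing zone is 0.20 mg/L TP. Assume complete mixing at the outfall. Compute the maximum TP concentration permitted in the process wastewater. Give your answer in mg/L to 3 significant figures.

0.487 mg/L

210 L/s = 0.21 m³/s.
Mass balance: 0.2·0.2641 = 0.0541·Cₑ + 0.21·0.126.
Cₑ = (0.05282 − 0.02646) / 0.0541 = 0.4872 mg/L.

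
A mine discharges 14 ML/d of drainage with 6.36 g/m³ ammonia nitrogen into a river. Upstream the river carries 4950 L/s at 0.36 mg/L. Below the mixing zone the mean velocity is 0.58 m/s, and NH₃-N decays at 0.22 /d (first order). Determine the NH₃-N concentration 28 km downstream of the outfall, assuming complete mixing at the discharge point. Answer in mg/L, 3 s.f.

14 ML/d = 0.162 m³/s.
4950 L/s = 4.95 m³/s.
After complete mixing, C₀ = (0.162·6.36 + 4.95·0.36) / 5.112 = 0.5502 mg/L.
Travel time t = 2.8e+04 m / 0.58 m/s = 4.828e+04 s = 0.5587 d.
C = 0.5502·exp(−0.22·0.5587) = 0.5502·0.8843 = 0.4865 mg/L.

0.487 mg/L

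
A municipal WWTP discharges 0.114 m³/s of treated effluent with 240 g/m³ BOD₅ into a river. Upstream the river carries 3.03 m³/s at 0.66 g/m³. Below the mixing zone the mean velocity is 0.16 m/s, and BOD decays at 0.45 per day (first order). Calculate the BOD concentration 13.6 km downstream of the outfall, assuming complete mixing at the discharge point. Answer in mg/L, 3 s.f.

6.00 mg/L

After complete mixing, C₀ = (0.114·240 + 3.03·0.66) / 3.144 = 9.338 mg/L.
Travel time t = 1.36e+04 m / 0.16 m/s = 8.5e+04 s = 0.9838 d.
C = 9.338·exp(−0.45·0.9838) = 9.338·0.6423 = 5.998 mg/L.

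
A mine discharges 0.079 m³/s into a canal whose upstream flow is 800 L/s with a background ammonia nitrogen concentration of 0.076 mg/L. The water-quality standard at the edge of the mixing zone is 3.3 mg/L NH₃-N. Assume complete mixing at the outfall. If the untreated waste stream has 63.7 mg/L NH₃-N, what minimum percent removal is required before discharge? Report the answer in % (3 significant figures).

800 L/s = 0.8 m³/s.
Mass balance: 3.3·0.879 = 0.079·Cₑ + 0.8·0.076.
Cₑ = (2.901 − 0.0608) / 0.079 = 35.95 mg/L.
Required removal = 1 − 35.95/63.7 = 43.57 %.

43.6 %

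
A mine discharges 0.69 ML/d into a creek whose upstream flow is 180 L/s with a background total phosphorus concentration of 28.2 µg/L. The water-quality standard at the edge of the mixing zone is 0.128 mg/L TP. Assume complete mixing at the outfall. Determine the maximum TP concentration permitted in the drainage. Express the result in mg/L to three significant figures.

2.38 mg/L

0.69 ML/d = 0.007986 m³/s.
180 L/s = 0.18 m³/s.
28.2 µg/L = 0.0282 mg/L.
Mass balance: 0.128·0.188 = 0.007986·Cₑ + 0.18·0.0282.
Cₑ = (0.02406 − 0.005076) / 0.007986 = 2.377 mg/L.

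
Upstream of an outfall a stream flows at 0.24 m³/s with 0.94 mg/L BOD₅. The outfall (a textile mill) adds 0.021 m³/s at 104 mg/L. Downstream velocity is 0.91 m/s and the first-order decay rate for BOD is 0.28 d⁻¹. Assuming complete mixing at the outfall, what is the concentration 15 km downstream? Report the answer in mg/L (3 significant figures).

8.75 mg/L

After complete mixing, C₀ = (0.021·104 + 0.24·0.94) / 0.261 = 9.232 mg/L.
Travel time t = 1.5e+04 m / 0.91 m/s = 1.648e+04 s = 0.1908 d.
C = 9.232·exp(−0.28·0.1908) = 9.232·0.948 = 8.752 mg/L.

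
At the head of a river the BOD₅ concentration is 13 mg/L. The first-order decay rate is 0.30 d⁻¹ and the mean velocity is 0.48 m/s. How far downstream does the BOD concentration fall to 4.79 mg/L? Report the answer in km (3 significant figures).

138 km

From C = C₀·e^(−kt), t = ln(C₀/C)/k = ln(13/4.79)/0.30 = 0.9984/0.30 = 3.328 d.
Distance = v·t = 0.48 m/s × 2.875e+05 s = 1.38e+05 m = 138 km.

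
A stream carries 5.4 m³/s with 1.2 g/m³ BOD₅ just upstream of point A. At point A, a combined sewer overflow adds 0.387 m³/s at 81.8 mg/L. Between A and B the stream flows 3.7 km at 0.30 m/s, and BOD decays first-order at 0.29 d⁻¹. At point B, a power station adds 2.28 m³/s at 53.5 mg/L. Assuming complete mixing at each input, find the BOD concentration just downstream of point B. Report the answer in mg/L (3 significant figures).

After input A: C = (5.4·1.2 + 0.387·81.8) / 5.787 = 6.59 mg/L.
Over the 3.7 km reach to input B (t = 1.233e+04 s = 0.1427 d), decay gives C = 6.59·exp(−0.29·0.1427) = 6.323 mg/L.
After input B: C = (5.787·6.323 + 2.28·53.5) / 8.067 = 19.66 mg/L.

19.7 mg/L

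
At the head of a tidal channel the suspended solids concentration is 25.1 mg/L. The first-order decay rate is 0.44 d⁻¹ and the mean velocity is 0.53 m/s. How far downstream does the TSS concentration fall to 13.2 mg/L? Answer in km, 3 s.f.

From C = C₀·e^(−kt), t = ln(C₀/C)/k = ln(25.1/13.2)/0.44 = 0.6427/0.44 = 1.461 d.
Distance = v·t = 0.53 m/s × 1.262e+05 s = 6.688e+04 m = 66.88 km.

66.9 km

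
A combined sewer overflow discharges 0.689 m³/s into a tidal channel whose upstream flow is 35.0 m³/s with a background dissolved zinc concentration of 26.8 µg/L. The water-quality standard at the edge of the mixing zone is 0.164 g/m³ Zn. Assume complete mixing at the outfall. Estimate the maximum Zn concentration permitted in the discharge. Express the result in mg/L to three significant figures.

7.13 mg/L

26.8 µg/L = 0.0268 mg/L.
Mass balance: 0.164·35.69 = 0.689·Cₑ + 35·0.0268.
Cₑ = (5.853 − 0.938) / 0.689 = 7.134 mg/L.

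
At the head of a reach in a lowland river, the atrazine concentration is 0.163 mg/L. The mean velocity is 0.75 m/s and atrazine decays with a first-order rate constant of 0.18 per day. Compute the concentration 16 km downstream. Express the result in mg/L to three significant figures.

0.156 mg/L

Travel time t = 16 km / 0.75 m/s = 1.6e+04/0.75 = 2.133e+04 s = 0.2469 d.
First-order decay: C = 0.163·exp(−0.18·0.2469) = 0.163·0.9565 = 0.1559 mg/L.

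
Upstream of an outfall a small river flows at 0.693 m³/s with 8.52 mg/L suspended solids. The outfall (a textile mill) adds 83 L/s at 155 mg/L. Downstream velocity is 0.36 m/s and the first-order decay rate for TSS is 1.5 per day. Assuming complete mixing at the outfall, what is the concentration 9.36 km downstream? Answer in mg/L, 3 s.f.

15.4 mg/L

83 L/s = 0.083 m³/s.
After complete mixing, C₀ = (0.083·155 + 0.693·8.52) / 0.776 = 24.19 mg/L.
Travel time t = 9360 m / 0.36 m/s = 2.6e+04 s = 0.3009 d.
C = 24.19·exp(−1.5·0.3009) = 24.19·0.6367 = 15.4 mg/L.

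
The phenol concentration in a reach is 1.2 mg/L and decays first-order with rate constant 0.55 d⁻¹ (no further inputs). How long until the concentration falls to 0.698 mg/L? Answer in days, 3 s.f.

0.985 d

t = ln(C₀/C)/k = ln(1.2/0.698)/0.55 = 0.5419/0.55 = 0.9852 d.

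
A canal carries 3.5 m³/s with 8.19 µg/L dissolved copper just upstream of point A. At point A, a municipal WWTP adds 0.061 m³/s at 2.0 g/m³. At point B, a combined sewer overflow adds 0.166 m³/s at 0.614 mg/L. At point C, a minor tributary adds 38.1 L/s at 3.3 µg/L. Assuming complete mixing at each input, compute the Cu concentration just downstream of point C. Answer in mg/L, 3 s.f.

8.19 µg/L = 0.00819 mg/L.
After input A: C = (3.5·0.00819 + 0.061·2) / 3.561 = 0.04231 mg/L.
After input B: C = (3.561·0.04231 + 0.166·0.614) / 3.727 = 0.06777 mg/L.
38.1 L/s = 0.0381 m³/s.
3.3 µg/L = 0.0033 mg/L.
After input C: C = (3.727·0.06777 + 0.0381·0.0033) / 3.765 = 0.06712 mg/L.

0.0671 mg/L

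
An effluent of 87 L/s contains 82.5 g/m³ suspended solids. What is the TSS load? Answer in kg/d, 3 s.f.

87 L/s = 0.087 m³/s.
Mass flux = Q·C = 0.087 m³/s × 82.5 g/m³ = 7.178 g/s.
= 7.178 g/s × 86.4 = 620.1 kg/d.

620 kg/d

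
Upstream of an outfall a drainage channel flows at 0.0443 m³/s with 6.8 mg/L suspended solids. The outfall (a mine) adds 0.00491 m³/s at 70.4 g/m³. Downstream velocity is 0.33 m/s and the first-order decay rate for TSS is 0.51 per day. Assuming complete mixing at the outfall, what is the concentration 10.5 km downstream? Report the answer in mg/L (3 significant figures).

10.9 mg/L

After complete mixing, C₀ = (0.00491·70.4 + 0.0443·6.8) / 0.04921 = 13.15 mg/L.
Travel time t = 1.05e+04 m / 0.33 m/s = 3.182e+04 s = 0.3683 d.
C = 13.15·exp(−0.51·0.3683) = 13.15·0.8288 = 10.89 mg/L.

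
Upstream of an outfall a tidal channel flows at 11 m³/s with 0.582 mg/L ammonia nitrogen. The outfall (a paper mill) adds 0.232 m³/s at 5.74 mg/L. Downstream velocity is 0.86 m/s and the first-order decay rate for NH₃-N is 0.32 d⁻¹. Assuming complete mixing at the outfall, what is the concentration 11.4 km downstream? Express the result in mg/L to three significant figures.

After complete mixing, C₀ = (0.232·5.74 + 11·0.582) / 11.23 = 0.6885 mg/L.
Travel time t = 1.14e+04 m / 0.86 m/s = 1.326e+04 s = 0.1534 d.
C = 0.6885·exp(−0.32·0.1534) = 0.6885·0.9521 = 0.6556 mg/L.

0.656 mg/L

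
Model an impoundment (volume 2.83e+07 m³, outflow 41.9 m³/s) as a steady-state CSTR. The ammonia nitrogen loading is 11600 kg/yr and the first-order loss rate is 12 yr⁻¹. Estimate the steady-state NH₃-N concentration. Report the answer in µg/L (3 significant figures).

6.98 µg/L

Outflow Q = 41.9 m³/s × 3.156e+07 s/yr = 1.322e+09 m³/yr.
Steady-state CSTR mass balance: W = Q·C + k·V·C, so C = W/(Q + kV).
Q + kV = 1.322e+09 + 12·2.83e+07 = 1.662e+09 m³/yr.
C = 11600/1.662e+09 = 6.98e-06 kg/m³ = 0.00698 mg/L = 6.98 µg/L.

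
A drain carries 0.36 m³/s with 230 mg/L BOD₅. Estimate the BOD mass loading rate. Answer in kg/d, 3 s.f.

Mass flux = Q·C = 0.36 m³/s × 230 g/m³ = 82.8 g/s.
= 82.8 g/s × 86.4 = 7154 kg/d.

7150 kg/d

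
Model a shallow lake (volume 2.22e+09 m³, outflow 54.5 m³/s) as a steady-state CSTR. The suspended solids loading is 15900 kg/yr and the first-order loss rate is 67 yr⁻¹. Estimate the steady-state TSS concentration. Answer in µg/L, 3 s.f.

0.106 µg/L

Outflow Q = 54.5 m³/s × 3.156e+07 s/yr = 1.72e+09 m³/yr.
Steady-state CSTR mass balance: W = Q·C + k·V·C, so C = W/(Q + kV).
Q + kV = 1.72e+09 + 67·2.22e+09 = 1.505e+11 m³/yr.
C = 15900/1.505e+11 = 1.057e-07 kg/m³ = 0.0001057 mg/L = 0.1057 µg/L.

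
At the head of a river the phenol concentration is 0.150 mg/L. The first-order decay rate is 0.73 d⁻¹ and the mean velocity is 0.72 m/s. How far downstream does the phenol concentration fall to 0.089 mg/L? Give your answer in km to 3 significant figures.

44.5 km

From C = C₀·e^(−kt), t = ln(C₀/C)/k = ln(0.150/0.089)/0.73 = 0.522/0.73 = 0.7151 d.
Distance = v·t = 0.72 m/s × 6.178e+04 s = 4.448e+04 m = 44.48 km.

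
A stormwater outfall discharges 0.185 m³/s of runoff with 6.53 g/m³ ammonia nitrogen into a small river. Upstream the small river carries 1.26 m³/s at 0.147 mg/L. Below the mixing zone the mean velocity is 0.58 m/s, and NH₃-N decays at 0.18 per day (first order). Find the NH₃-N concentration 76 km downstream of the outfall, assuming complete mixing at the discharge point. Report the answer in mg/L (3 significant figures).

After complete mixing, C₀ = (0.185·6.53 + 1.26·0.147) / 1.445 = 0.9642 mg/L.
Travel time t = 7.6e+04 m / 0.58 m/s = 1.31e+05 s = 1.517 d.
C = 0.9642·exp(−0.18·1.517) = 0.9642·0.7611 = 0.7339 mg/L.

0.734 mg/L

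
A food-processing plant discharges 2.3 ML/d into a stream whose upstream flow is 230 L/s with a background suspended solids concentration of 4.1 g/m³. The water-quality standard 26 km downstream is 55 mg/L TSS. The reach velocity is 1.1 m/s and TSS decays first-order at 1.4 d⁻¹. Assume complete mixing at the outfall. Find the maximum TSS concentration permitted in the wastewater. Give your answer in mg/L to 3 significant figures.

2.3 ML/d = 0.02662 m³/s.
230 L/s = 0.23 m³/s.
Travel time to the compliance point: t = 2.6e+04/1.1 = 2.364e+04 s = 0.2736 d; decay factor exp(−1.4·0.2736) = 0.6818.
So the concentration just after mixing may be at most 55/0.6818 = 80.67 mg/L.
Mass balance: 80.67·0.2566 = 0.02662·Cₑ + 0.23·4.1.
Cₑ = (20.7 − 0.943) / 0.02662 = 742.2 mg/L.

742 mg/L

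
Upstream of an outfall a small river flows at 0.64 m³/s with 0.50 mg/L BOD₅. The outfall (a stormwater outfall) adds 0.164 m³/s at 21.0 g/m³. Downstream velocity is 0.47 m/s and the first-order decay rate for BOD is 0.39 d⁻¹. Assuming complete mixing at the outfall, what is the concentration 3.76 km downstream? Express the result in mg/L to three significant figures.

4.52 mg/L

After complete mixing, C₀ = (0.164·21 + 0.64·0.5) / 0.804 = 4.682 mg/L.
Travel time t = 3760 m / 0.47 m/s = 8000 s = 0.09259 d.
C = 4.682·exp(−0.39·0.09259) = 4.682·0.9645 = 4.516 mg/L.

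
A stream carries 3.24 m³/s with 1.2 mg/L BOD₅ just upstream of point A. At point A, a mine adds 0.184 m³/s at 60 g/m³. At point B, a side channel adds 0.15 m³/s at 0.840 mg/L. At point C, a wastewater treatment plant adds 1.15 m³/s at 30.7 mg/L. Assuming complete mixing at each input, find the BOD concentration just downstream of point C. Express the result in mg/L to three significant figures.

10.7 mg/L

After input A: C = (3.24·1.2 + 0.184·60) / 3.424 = 4.36 mg/L.
After input B: C = (3.424·4.36 + 0.15·0.84) / 3.574 = 4.212 mg/L.
After input C: C = (3.574·4.212 + 1.15·30.7) / 4.724 = 10.66 mg/L.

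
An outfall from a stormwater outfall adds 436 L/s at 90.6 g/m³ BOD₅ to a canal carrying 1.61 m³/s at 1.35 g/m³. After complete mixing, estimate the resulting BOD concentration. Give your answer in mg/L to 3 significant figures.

436 L/s = 0.436 m³/s.
Flow-weighted mixing gives C = (0.436·90.6 + 1.61·1.35) / (0.436 + 1.61) = 41.68/2.046 = 20.37 mg/L.

20.4 mg/L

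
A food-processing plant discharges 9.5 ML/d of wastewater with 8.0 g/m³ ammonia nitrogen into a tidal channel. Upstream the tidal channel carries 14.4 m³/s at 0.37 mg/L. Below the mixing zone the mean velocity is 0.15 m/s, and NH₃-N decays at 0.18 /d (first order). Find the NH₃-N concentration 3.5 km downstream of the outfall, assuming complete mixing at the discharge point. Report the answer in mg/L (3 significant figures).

0.408 mg/L

9.5 ML/d = 0.11 m³/s.
After complete mixing, C₀ = (0.11·8 + 14.4·0.37) / 14.51 = 0.4278 mg/L.
Travel time t = 3500 m / 0.15 m/s = 2.333e+04 s = 0.2701 d.
C = 0.4278·exp(−0.18·0.2701) = 0.4278·0.9526 = 0.4075 mg/L.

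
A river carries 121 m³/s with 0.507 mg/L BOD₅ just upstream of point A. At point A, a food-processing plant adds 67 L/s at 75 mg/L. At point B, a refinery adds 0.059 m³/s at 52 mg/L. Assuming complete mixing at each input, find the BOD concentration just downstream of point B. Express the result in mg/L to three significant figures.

67 L/s = 0.067 m³/s.
After input A: C = (121·0.507 + 0.067·75) / 121.1 = 0.5482 mg/L.
After input B: C = (121.1·0.5482 + 0.059·52) / 121.1 = 0.5733 mg/L.

0.573 mg/L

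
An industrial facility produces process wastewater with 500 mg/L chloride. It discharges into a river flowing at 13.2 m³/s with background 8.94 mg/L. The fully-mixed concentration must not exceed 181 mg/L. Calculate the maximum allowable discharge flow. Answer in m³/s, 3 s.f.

7.12 m³/s

Mass balance at complete mixing: C_std·(Q_w + Q_r) = Q_w·C_e + Q_r·C_b.
Rearranging, Q_w = Q_r·(C_std − C_b)/(C_e − C_std) = 13.2·(181 − 8.94) / (500 − 181) = 7.12 m³/s.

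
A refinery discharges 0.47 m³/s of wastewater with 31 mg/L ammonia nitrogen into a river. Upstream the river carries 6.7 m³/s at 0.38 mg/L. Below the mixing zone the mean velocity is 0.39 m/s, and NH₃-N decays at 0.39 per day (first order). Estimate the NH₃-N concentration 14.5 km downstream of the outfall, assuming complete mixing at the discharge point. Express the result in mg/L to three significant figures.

After complete mixing, C₀ = (0.47·31 + 6.7·0.38) / 7.17 = 2.387 mg/L.
Travel time t = 1.45e+04 m / 0.39 m/s = 3.718e+04 s = 0.4303 d.
C = 2.387·exp(−0.39·0.4303) = 2.387·0.8455 = 2.018 mg/L.

2.02 mg/L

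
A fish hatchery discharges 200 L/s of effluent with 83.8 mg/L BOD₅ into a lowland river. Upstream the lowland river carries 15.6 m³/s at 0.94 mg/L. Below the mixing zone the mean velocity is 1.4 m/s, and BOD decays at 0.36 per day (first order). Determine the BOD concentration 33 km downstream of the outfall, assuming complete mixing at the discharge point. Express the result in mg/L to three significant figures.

1.80 mg/L

200 L/s = 0.2 m³/s.
After complete mixing, C₀ = (0.2·83.8 + 15.6·0.94) / 15.8 = 1.989 mg/L.
Travel time t = 3.3e+04 m / 1.4 m/s = 2.357e+04 s = 0.2728 d.
C = 1.989·exp(−0.36·0.2728) = 1.989·0.9065 = 1.803 mg/L.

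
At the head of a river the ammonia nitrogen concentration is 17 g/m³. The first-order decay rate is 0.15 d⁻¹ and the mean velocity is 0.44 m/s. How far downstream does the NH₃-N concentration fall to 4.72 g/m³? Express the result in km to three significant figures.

From C = C₀·e^(−kt), t = ln(C₀/C)/k = ln(17/4.72)/0.15 = 1.281/0.15 = 8.543 d.
Distance = v·t = 0.44 m/s × 7.381e+05 s = 3.248e+05 m = 324.8 km.

325 km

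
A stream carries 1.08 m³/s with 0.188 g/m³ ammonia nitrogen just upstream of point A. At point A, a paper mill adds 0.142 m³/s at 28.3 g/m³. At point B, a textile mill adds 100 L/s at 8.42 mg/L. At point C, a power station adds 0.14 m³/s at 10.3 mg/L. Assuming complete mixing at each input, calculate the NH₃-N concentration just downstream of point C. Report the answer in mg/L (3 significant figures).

4.45 mg/L

After input A: C = (1.08·0.188 + 0.142·28.3) / 1.222 = 3.455 mg/L.
100 L/s = 0.1 m³/s.
After input B: C = (1.222·3.455 + 0.1·8.42) / 1.322 = 3.83 mg/L.
After input C: C = (1.322·3.83 + 0.14·10.3) / 1.462 = 4.45 mg/L.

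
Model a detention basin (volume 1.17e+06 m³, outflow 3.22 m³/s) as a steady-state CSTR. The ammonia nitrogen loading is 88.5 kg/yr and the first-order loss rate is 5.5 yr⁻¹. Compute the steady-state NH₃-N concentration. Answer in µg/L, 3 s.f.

0.819 µg/L

Outflow Q = 3.22 m³/s × 3.156e+07 s/yr = 1.016e+08 m³/yr.
Steady-state CSTR mass balance: W = Q·C + k·V·C, so C = W/(Q + kV).
Q + kV = 1.016e+08 + 5.5·1.17e+06 = 1.081e+08 m³/yr.
C = 88.5/1.081e+08 = 8.191e-07 kg/m³ = 0.0008191 mg/L = 0.8191 µg/L.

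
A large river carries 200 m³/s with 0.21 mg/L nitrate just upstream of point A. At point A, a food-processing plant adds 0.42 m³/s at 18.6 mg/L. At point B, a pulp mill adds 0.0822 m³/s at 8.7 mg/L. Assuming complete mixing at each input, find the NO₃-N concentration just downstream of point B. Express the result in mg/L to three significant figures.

0.252 mg/L

After input A: C = (200·0.21 + 0.42·18.6) / 200.4 = 0.2485 mg/L.
After input B: C = (200.4·0.2485 + 0.0822·8.7) / 200.5 = 0.252 mg/L.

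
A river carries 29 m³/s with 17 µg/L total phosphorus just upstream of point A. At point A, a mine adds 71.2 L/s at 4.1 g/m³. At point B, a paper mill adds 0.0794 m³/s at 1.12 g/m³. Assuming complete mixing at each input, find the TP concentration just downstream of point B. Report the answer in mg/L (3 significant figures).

17 µg/L = 0.017 mg/L.
71.2 L/s = 0.0712 m³/s.
After input A: C = (29·0.017 + 0.0712·4.1) / 29.07 = 0.027 mg/L.
After input B: C = (29.07·0.027 + 0.0794·1.12) / 29.15 = 0.02998 mg/L.

0.0300 mg/L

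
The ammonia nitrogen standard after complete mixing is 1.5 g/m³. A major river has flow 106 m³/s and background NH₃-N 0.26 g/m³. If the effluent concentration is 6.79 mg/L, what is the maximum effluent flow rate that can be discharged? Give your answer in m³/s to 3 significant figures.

24.8 m³/s

Mass balance at complete mixing: C_std·(Q_w + Q_r) = Q_w·C_e + Q_r·C_b.
Rearranging, Q_w = Q_r·(C_std − C_b)/(C_e − C_std) = 106·(1.5 − 0.26) / (6.79 − 1.5) = 24.85 m³/s.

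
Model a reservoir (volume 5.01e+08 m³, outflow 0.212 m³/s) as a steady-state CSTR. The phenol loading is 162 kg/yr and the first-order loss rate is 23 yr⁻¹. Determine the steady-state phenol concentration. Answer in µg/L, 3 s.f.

0.0141 µg/L

Outflow Q = 0.212 m³/s × 3.156e+07 s/yr = 6.69e+06 m³/yr.
Steady-state CSTR mass balance: W = Q·C + k·V·C, so C = W/(Q + kV).
Q + kV = 6.69e+06 + 23·5.01e+08 = 1.153e+10 m³/yr.
C = 162/1.153e+10 = 1.405e-08 kg/m³ = 1.405e-05 mg/L = 0.01405 µg/L.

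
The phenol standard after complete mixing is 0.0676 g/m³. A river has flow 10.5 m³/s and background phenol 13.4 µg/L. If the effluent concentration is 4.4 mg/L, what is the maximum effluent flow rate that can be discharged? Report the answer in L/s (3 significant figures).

131 L/s

13.4 µg/L = 0.0134 mg/L.
Mass balance at complete mixing: C_std·(Q_w + Q_r) = Q_w·C_e + Q_r·C_b.
Rearranging, Q_w = Q_r·(C_std − C_b)/(C_e − C_std) = 10.5·(0.0676 − 0.0134) / (4.4 − 0.0676) = 0.1314 m³/s.
= 131.4 L/s.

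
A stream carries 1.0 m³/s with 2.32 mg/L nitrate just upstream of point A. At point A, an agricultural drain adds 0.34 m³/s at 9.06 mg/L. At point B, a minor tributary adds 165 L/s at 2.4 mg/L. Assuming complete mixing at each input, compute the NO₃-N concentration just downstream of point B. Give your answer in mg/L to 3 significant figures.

After input A: C = (1·2.32 + 0.34·9.06) / 1.34 = 4.03 mg/L.
165 L/s = 0.165 m³/s.
After input B: C = (1.34·4.03 + 0.165·2.4) / 1.505 = 3.851 mg/L.

3.85 mg/L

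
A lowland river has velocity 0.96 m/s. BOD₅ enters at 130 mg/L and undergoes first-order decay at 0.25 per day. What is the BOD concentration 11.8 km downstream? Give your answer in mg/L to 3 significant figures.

Travel time t = 11.8 km / 0.96 m/s = 1.18e+04/0.96 = 1.229e+04 s = 0.1423 d.
First-order decay: C = 130·exp(−0.25·0.1423) = 130·0.9651 = 125.5 mg/L.

125 mg/L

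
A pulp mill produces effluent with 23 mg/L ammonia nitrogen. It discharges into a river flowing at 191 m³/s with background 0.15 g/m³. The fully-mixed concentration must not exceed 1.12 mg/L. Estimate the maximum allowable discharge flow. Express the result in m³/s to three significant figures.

Mass balance at complete mixing: C_std·(Q_w + Q_r) = Q_w·C_e + Q_r·C_b.
Rearranging, Q_w = Q_r·(C_std − C_b)/(C_e − C_std) = 191·(1.12 − 0.15) / (23 − 1.12) = 8.468 m³/s.

8.47 m³/s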